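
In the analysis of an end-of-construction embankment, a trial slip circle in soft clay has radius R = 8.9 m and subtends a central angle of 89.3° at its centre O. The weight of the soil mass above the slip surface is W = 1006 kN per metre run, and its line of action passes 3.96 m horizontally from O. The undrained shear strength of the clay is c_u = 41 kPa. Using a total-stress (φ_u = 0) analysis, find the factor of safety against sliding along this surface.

FS = 1.27

Taking moments about the centre O, the resisting moment is provided by the undrained shear strength acting along the arc:
Arc length L_a = R·θ = 8.9·(89.3°·π/180) = 8.9·1.5586 = 13.87 m
M_R = c_u·L_a·R = 41·13.87·8.9 = 5061.7 kN·m/m
M_D = W·d = 1006·3.96 = 3983.8 kN·m/m
FS = M_R / M_D = 5061.7 / 3983.8 = 1.271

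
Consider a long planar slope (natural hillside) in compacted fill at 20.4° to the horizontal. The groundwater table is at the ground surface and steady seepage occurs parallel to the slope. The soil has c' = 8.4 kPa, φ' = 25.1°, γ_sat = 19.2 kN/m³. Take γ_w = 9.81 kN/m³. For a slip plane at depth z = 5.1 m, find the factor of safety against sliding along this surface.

FS = 0.88

With seepage parallel to the slope and the water table at the surface, the effective normal stress on the slip plane uses the buoyant unit weight γ' = γ_sat − γ_w while the driving shear stress uses γ_sat:
FS = [c' + γ' z cos²β tanφ'] / [γ_sat z sinβ cosβ]
γ' = 19.2 − 9.81 = 9.39 kN/m³
Numerator = 8.4 + 9.39·5.1·cos²20.4°·tan25.1° = 8.4 + 9.39·5.1·0.8785·0.4684 = 28.107 kPa
Denominator = 19.2·5.1·sin20.4°·cos20.4° = 19.2·5.1·0.3486·0.9373 = 31.991 kPa
FS = 28.107 / 31.991 = 0.879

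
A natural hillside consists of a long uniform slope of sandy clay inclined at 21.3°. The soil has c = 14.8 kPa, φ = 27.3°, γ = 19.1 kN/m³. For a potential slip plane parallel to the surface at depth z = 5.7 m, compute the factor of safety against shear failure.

For an infinite slope with a slip plane parallel to the surface (no pore pressure): FS = [c + γz cos²β tanφ] / [γz sinβ cosβ].
γz = 19.1·5.7 = 108.87 kN/m²
Numerator = 14.8 + 108.87·cos²21.3°·tan27.3° = 14.8 + 108.87·0.8680·0.5161 = 63.577 kPa
Denominator = 108.87·sin21.3°·cos21.3° = 108.87·0.3633·0.9317 = 36.846 kPa
FS = 63.577 / 36.846 = 1.726

FS = 1.73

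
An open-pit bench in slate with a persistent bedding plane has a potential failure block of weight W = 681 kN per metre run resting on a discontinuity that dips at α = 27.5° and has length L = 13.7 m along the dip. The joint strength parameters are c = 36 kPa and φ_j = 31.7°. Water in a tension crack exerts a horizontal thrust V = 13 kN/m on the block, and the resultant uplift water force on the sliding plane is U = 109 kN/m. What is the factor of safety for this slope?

FS = 2.44

Resolving the block weight along and normal to the plane and applying the Mohr–Coulomb strength on the joint:
N' = W cosα − U − V sinα = 681·cos27.5° − 109 − 13·sin27.5° = 489.1 kN/m
Driving force T = W sinα + V cosα = 681·sin27.5° + 13·cos27.5° = 326.0 kN/m
Resisting force R = c·L + N'·tanφ_j = 36·13.7 + 489.1·tan31.7° = 493.2 + 302.0 = 795.2 kN/m
FS = R / T = 795.2 / 326.0 = 2.440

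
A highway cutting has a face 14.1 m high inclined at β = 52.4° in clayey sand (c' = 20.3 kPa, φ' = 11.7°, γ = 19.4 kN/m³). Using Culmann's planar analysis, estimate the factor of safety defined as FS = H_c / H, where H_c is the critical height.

H_c = (4c'/γ) · sinβ cosφ' / [1 − cos(β − φ')]
    = (4·20.3/19.4) · sin52.4°·cos11.7° / [1 − cos40.7°]
    = 4.186 · 0.7758 / 0.2419 = 13.43 m
FS = H_c / H = 13.43 / 14.1 = 0.952

FS = 0.95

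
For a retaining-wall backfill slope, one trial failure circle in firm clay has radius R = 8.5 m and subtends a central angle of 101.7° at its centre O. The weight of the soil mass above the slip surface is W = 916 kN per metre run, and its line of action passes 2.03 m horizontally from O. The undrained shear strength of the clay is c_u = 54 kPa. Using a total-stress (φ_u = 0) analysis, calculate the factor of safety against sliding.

Taking moments about the centre O, the resisting moment is provided by the undrained shear strength acting along the arc:
Arc length L_a = R·θ = 8.5·(101.7°·π/180) = 8.5·1.7750 = 15.09 m
M_R = c_u·L_a·R = 54·15.09·8.5 = 6925.2 kN·m/m
M_D = W·d = 916·2.03 = 1859.5 kN·m/m
FS = M_R / M_D = 6925.2 / 1859.5 = 3.724

FS = 3.72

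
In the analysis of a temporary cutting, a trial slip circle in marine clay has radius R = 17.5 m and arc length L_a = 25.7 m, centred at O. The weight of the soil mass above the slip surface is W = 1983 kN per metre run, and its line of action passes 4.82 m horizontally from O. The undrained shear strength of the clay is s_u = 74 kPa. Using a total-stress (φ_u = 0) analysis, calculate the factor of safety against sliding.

FS = 3.48

Taking moments about the centre O, the resisting moment is provided by the undrained shear strength acting along the arc:
M_R = s_u·L_a·R = 74·25.70·17.5 = 33281.5 kN·m/m
M_D = W·d = 1983·4.82 = 9558.1 kN·m/m
FS = M_R / M_D = 33281.5 / 9558.1 = 3.482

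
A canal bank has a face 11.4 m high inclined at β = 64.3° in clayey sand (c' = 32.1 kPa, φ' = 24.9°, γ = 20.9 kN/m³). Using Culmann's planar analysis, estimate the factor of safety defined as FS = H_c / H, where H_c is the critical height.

H_c = (4c'/γ) · sinβ cosφ' / [1 − cos(β − φ')]
    = (4·32.1/20.9) · sin64.3°·cos24.9° / [1 − cos39.4°]
    = 6.144 · 0.8173 / 0.2273 = 22.09 m
FS = H_c / H = 22.09 / 11.4 = 1.938

FS = 1.94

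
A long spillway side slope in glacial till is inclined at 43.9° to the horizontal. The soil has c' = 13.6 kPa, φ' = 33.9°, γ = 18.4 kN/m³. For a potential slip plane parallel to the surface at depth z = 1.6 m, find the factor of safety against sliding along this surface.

FS = 1.62

For an infinite slope with a slip plane parallel to the surface (no pore pressure): FS = [c' + γz cos²β tanφ'] / [γz sinβ cosβ].
γz = 18.4·1.6 = 29.44 kN/m²
Numerator = 13.6 + 29.44·cos²43.9°·tan33.9° = 13.6 + 29.44·0.5192·0.6720 = 23.871 kPa
Denominator = 29.44·sin43.9°·cos43.9° = 29.44·0.6934·0.7206 = 14.709 kPa
FS = 23.871 / 14.709 = 1.623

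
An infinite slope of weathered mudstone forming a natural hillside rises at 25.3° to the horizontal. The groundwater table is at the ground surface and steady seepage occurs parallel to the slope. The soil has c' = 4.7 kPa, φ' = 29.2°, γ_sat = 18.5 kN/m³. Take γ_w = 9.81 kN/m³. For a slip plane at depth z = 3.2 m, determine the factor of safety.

FS = 0.76

With seepage parallel to the slope and the water table at the surface, the effective normal stress on the slip plane uses the buoyant unit weight γ' = γ_sat − γ_w while the driving shear stress uses γ_sat:
FS = [c' + γ' z cos²β tanφ'] / [γ_sat z sinβ cosβ]
γ' = 18.5 − 9.81 = 8.69 kN/m³
Numerator = 4.7 + 8.69·3.2·cos²25.3°·tan29.2° = 4.7 + 8.69·3.2·0.8174·0.5589 = 17.403 kPa
Denominator = 18.5·3.2·sin25.3°·cos25.3° = 18.5·3.2·0.4274·0.9041 = 22.873 kPa
FS = 17.403 / 22.873 = 0.761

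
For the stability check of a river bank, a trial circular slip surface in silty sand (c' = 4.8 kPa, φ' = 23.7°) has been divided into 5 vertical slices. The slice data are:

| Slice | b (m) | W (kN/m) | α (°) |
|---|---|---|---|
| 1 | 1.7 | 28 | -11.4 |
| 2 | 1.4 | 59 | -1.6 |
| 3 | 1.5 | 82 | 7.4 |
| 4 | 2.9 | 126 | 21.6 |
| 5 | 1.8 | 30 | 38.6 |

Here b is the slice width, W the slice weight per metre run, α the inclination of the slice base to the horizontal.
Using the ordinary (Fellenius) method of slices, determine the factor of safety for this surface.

Ordinary method of slices: FS = Σ[c'·Δl_i + (W_i cosα_i)·tanφ'] / Σ W_i sinα_i, with Δl_i = b_i / cosα_i.
Slice 1: Δl = 1.7/cos(-11.4°) = 1.734 m; N'_1 = 28·cos(-11.4°) = 27.4; c'Δl = 8.32; W sinα = -5.5
Slice 2: Δl = 1.4/cos(-1.6°) = 1.401 m; N'_2 = 59·cos(-1.6°) = 59.0; c'Δl = 6.72; W sinα = -1.6
Slice 3: Δl = 1.5/cos7.4° = 1.513 m; N'_3 = 82·cos7.4° = 81.3; c'Δl = 7.26; W sinα = 10.6
Slice 4: Δl = 2.9/cos21.6° = 3.119 m; N'_4 = 126·cos21.6° = 117.2; c'Δl = 14.97; W sinα = 46.4
Slice 5: Δl = 1.8/cos38.6° = 2.303 m; N'_5 = 30·cos38.6° = 23.4; c'Δl = 11.06; W sinα = 18.7
Σc'Δl = 48.3 kN/m; ΣN' = 308.3 kN/m; ΣW sinα = 68.5 kN/m
Resisting = 48.3 + 308.3·tan23.7° = 48.3 + 135.4 = 183.7 kN/m
FS = 183.7 / 68.5 = 2.682

FS = 2.68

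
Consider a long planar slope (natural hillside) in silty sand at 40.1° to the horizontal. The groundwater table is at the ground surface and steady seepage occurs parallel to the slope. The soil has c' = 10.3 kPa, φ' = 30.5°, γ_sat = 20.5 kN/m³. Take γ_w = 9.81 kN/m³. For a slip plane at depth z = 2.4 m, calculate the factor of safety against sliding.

FS = 0.79

With seepage parallel to the slope and the water table at the surface, the effective normal stress on the slip plane uses the buoyant unit weight γ' = γ_sat − γ_w while the driving shear stress uses γ_sat:
FS = [c' + γ' z cos²β tanφ'] / [γ_sat z sinβ cosβ]
γ' = 20.5 − 9.81 = 10.69 kN/m³
Numerator = 10.3 + 10.69·2.4·cos²40.1°·tan30.5° = 10.3 + 10.69·2.4·0.5851·0.5890 = 19.142 kPa
Denominator = 20.5·2.4·sin40.1°·cos40.1° = 20.5·2.4·0.6441·0.7649 = 24.241 kPa
FS = 19.142 / 24.241 = 0.790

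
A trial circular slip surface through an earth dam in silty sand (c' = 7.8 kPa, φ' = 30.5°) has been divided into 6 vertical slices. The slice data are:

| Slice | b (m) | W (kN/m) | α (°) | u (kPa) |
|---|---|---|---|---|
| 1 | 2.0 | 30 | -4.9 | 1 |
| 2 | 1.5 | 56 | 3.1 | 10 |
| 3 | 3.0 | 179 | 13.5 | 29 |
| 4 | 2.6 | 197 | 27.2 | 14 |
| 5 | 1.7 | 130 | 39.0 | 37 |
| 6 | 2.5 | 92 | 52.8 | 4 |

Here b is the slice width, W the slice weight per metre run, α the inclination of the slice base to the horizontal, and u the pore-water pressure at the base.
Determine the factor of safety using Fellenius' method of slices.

FS = 1.14

Ordinary method of slices: FS = Σ[c'·Δl_i + (W_i cosα_i − u_i·Δl_i)·tanφ'] / Σ W_i sinα_i, with Δl_i = b_i / cosα_i.
Slice 1: Δl = 2.0/cos(-4.9°) = 2.007 m; N'_1 = 30·cos(-4.9°) − 1·2.007 = 27.9; c'Δl = 15.66; W sinα = -2.6
Slice 2: Δl = 1.5/cos3.1° = 1.502 m; N'_2 = 56·cos3.1° − 10·1.502 = 40.9; c'Δl = 11.72; W sinα = 3.0
Slice 3: Δl = 3.0/cos13.5° = 3.085 m; N'_3 = 179·cos13.5° − 29·3.085 = 84.6; c'Δl = 24.06; W sinα = 41.8
Slice 4: Δl = 2.6/cos27.2° = 2.923 m; N'_4 = 197·cos27.2° − 14·2.923 = 134.3; c'Δl = 22.80; W sinα = 90.0
Slice 5: Δl = 1.7/cos39.0° = 2.187 m; N'_5 = 130·cos39.0° − 37·2.187 = 20.1; c'Δl = 17.06; W sinα = 81.8
Slice 6: Δl = 2.5/cos52.8° = 4.135 m; N'_6 = 92·cos52.8° − 4·4.135 = 39.1; c'Δl = 32.25; W sinα = 73.3
Σc'Δl = 123.6 kN/m; ΣN' = 346.8 kN/m; ΣW sinα = 287.4 kN/m
Resisting = 123.6 + 346.8·tan30.5° = 123.6 + 204.3 = 327.9 kN/m
FS = 327.9 / 287.4 = 1.141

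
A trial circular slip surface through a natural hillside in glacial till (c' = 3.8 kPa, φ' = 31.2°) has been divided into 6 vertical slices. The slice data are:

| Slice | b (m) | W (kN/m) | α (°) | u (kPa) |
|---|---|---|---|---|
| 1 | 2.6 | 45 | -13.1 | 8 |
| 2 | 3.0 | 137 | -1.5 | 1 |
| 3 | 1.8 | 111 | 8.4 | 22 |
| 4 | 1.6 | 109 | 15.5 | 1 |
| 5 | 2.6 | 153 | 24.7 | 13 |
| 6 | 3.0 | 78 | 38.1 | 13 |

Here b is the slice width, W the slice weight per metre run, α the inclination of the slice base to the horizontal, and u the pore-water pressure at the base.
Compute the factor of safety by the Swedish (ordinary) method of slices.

Ordinary method of slices: FS = Σ[c'·Δl_i + (W_i cosα_i − u_i·Δl_i)·tanφ'] / Σ W_i sinα_i, with Δl_i = b_i / cosα_i.
Slice 1: Δl = 2.6/cos(-13.1°) = 2.669 m; N'_1 = 45·cos(-13.1°) − 8·2.669 = 22.5; c'Δl = 10.14; W sinα = -10.2
Slice 2: Δl = 3.0/cos(-1.5°) = 3.001 m; N'_2 = 137·cos(-1.5°) − 1·3.001 = 134.0; c'Δl = 11.40; W sinα = -3.6
Slice 3: Δl = 1.8/cos8.4° = 1.820 m; N'_3 = 111·cos8.4° − 22·1.820 = 69.8; c'Δl = 6.91; W sinα = 16.2
Slice 4: Δl = 1.6/cos15.5° = 1.660 m; N'_4 = 109·cos15.5° − 1·1.660 = 103.4; c'Δl = 6.31; W sinα = 29.1
Slice 5: Δl = 2.6/cos24.7° = 2.862 m; N'_5 = 153·cos24.7° − 13·2.862 = 101.8; c'Δl = 10.87; W sinα = 63.9
Slice 6: Δl = 3.0/cos38.1° = 3.812 m; N'_6 = 78·cos38.1° − 13·3.812 = 11.8; c'Δl = 14.49; W sinα = 48.1
Σc'Δl = 60.1 kN/m; ΣN' = 443.2 kN/m; ΣW sinα = 143.6 kN/m
Resisting = 60.1 + 443.2·tan31.2° = 60.1 + 268.4 = 328.5 kN/m
FS = 328.5 / 143.6 = 2.288

FS = 2.29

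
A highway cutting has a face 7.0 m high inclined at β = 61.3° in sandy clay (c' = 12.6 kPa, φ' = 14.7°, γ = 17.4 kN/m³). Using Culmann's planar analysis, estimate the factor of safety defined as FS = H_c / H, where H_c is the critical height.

H_c = (4c'/γ) · sinβ cosφ' / [1 − cos(β − φ')]
    = (4·12.6/17.4) · sin61.3°·cos14.7° / [1 − cos46.6°]
    = 2.897 · 0.8484 / 0.3129 = 7.85 m
FS = H_c / H = 7.85 / 7.0 = 1.122

FS = 1.12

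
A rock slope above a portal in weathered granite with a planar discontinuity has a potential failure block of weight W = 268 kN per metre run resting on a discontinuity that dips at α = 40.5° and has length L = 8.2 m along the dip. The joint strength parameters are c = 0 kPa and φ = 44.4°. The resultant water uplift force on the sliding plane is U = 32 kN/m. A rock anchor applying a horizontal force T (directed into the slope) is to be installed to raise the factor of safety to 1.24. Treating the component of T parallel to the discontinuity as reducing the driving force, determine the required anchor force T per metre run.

T = 30 kN/m

Resolving forces along and normal to the sliding plane, with the horizontal anchor force T adding T·sinα to the effective normal force and T·cosα acting up the plane against the driving force:
FS = [cL + (W cosα − U + T sinα) tanφ] / [W sinα − T cosα]
Without the anchor: N' = 171.8 kN/m, driving T_d = 174.1 kN/m, resisting R = 0·8.2 + 171.8·tan44.4° = 168.2 kN/m, FS = 0.97.
Setting FS = 1.24 and solving for T:
1.24·(174.1 − T cos40.5°) = 168.2 + T sin40.5°·tan44.4°
T·(sin40.5°·tan44.4° + 1.24·cos40.5°) = 1.24·174.1 − 168.2
T·(0.6494·0.9793 + 1.24·0.7604) = 215.8 − 168.2 = 47.6
T·1.5789 = 47.6
T = 30.1 kN/m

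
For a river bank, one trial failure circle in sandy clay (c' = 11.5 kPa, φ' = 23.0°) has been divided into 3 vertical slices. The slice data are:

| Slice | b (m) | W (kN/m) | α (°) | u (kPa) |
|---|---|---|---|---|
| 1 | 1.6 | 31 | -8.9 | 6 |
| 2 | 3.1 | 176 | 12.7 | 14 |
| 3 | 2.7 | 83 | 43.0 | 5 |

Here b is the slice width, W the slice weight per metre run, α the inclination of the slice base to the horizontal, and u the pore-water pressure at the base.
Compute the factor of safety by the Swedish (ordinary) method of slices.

FS = 1.97

Ordinary method of slices: FS = Σ[c'·Δl_i + (W_i cosα_i − u_i·Δl_i)·tanφ'] / Σ W_i sinα_i, with Δl_i = b_i / cosα_i.
Slice 1: Δl = 1.6/cos(-8.9°) = 1.619 m; N'_1 = 31·cos(-8.9°) − 6·1.619 = 20.9; c'Δl = 18.62; W sinα = -4.8
Slice 2: Δl = 3.1/cos12.7° = 3.178 m; N'_2 = 176·cos12.7° − 14·3.178 = 127.2; c'Δl = 36.54; W sinα = 38.7
Slice 3: Δl = 2.7/cos43.0° = 3.692 m; N'_3 = 83·cos43.0° − 5·3.692 = 42.2; c'Δl = 42.46; W sinα = 56.6
Σc'Δl = 97.6 kN/m; ΣN' = 190.4 kN/m; ΣW sinα = 90.5 kN/m
Resisting = 97.6 + 190.4·tan23.0° = 97.6 + 80.8 = 178.4 kN/m
FS = 178.4 / 90.5 = 1.972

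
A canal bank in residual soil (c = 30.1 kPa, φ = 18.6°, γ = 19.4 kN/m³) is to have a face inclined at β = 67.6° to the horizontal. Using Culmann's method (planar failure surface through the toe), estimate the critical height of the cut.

H_c = 15.81 m

Culmann's analysis gives the critical failure plane at α_cr = (β + φ)/2 = (67.6 + 18.6)/2 = 43.1°, and the critical height
H_c = (4c/γ) · sinβ cosφ / [1 − cos(β − φ)]
    = (4·30.1/19.4) · sin67.6°·cos18.6° / [1 − cos(49.0°)]
    = 6.206 · 0.9245·0.9478 / [1 − 0.6561]
    = 6.206 · 0.8763 / 0.3439
    = 15.81 m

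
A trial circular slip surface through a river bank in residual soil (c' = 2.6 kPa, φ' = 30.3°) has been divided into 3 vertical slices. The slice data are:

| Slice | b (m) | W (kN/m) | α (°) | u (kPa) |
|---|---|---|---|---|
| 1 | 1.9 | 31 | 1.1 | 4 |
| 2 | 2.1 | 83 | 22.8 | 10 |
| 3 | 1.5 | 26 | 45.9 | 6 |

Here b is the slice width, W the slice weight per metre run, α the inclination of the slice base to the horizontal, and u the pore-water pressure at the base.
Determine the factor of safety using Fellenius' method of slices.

FS = 1.26

Ordinary method of slices: FS = Σ[c'·Δl_i + (W_i cosα_i − u_i·Δl_i)·tanφ'] / Σ W_i sinα_i, with Δl_i = b_i / cosα_i.
Slice 1: Δl = 1.9/cos1.1° = 1.900 m; N'_1 = 31·cos1.1° − 4·1.900 = 23.4; c'Δl = 4.94; W sinα = 0.6
Slice 2: Δl = 2.1/cos22.8° = 2.278 m; N'_2 = 83·cos22.8° − 10·2.278 = 53.7; c'Δl = 5.92; W sinα = 32.2
Slice 3: Δl = 1.5/cos45.9° = 2.155 m; N'_3 = 26·cos45.9° − 6·2.155 = 5.2; c'Δl = 5.60; W sinα = 18.7
Σc'Δl = 16.5 kN/m; ΣN' = 82.3 kN/m; ΣW sinα = 51.4 kN/m
Resisting = 16.5 + 82.3·tan30.3° = 16.5 + 48.1 = 64.6 kN/m
FS = 64.6 / 51.4 = 1.255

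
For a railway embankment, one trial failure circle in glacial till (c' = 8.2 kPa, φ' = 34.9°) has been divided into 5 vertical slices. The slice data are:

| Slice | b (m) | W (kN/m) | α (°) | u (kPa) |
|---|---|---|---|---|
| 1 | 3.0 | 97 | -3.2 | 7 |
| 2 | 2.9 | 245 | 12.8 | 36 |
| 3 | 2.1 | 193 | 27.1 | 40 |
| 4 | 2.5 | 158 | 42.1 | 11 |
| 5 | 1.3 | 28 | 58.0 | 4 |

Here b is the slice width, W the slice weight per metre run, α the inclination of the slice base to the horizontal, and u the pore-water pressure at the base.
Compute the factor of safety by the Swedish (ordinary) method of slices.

FS = 1.41

Ordinary method of slices: FS = Σ[c'·Δl_i + (W_i cosα_i − u_i·Δl_i)·tanφ'] / Σ W_i sinα_i, with Δl_i = b_i / cosα_i.
Slice 1: Δl = 3.0/cos(-3.2°) = 3.005 m; N'_1 = 97·cos(-3.2°) − 7·3.005 = 75.8; c'Δl = 24.64; W sinα = -5.4
Slice 2: Δl = 2.9/cos12.8° = 2.974 m; N'_2 = 245·cos12.8° − 36·2.974 = 131.9; c'Δl = 24.39; W sinα = 54.3
Slice 3: Δl = 2.1/cos27.1° = 2.359 m; N'_3 = 193·cos27.1° − 40·2.359 = 77.5; c'Δl = 19.34; W sinα = 87.9
Slice 4: Δl = 2.5/cos42.1° = 3.369 m; N'_4 = 158·cos42.1° − 11·3.369 = 80.2; c'Δl = 27.63; W sinα = 105.9
Slice 5: Δl = 1.3/cos58.0° = 2.453 m; N'_5 = 28·cos58.0° − 4·2.453 = 5.0; c'Δl = 20.12; W sinα = 23.7
Σc'Δl = 116.1 kN/m; ΣN' = 370.3 kN/m; ΣW sinα = 266.5 kN/m
Resisting = 116.1 + 370.3·tan34.9° = 116.1 + 258.3 = 374.4 kN/m
FS = 374.4 / 266.5 = 1.405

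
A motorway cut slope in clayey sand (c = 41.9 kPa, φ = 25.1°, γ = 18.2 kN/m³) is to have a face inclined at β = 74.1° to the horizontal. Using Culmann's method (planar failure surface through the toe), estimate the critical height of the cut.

H_c = 23.32 m

Culmann's analysis gives the critical failure plane at α_cr = (β + φ)/2 = (74.1 + 25.1)/2 = 49.6°, and the critical height
H_c = (4c/γ) · sinβ cosφ / [1 − cos(β − φ)]
    = (4·41.9/18.2) · sin74.1°·cos25.1° / [1 − cos(49.0°)]
    = 9.209 · 0.9617·0.9056 / [1 − 0.6561]
    = 9.209 · 0.8709 / 0.3439
    = 23.32 m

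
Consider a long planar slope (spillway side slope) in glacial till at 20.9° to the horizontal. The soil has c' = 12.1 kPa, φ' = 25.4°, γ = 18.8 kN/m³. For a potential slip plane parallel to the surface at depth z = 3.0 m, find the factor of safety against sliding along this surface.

FS = 1.89

For an infinite slope with a slip plane parallel to the surface (no pore pressure): FS = [c' + γz cos²β tanφ'] / [γz sinβ cosβ].
γz = 18.8·3.0 = 56.40 kN/m²
Numerator = 12.1 + 56.40·cos²20.9°·tan25.4° = 12.1 + 56.40·0.8727·0.4748 = 35.473 kPa
Denominator = 56.40·sin20.9°·cos20.9° = 56.40·0.3567·0.9342 = 18.796 kPa
FS = 35.473 / 18.796 = 1.887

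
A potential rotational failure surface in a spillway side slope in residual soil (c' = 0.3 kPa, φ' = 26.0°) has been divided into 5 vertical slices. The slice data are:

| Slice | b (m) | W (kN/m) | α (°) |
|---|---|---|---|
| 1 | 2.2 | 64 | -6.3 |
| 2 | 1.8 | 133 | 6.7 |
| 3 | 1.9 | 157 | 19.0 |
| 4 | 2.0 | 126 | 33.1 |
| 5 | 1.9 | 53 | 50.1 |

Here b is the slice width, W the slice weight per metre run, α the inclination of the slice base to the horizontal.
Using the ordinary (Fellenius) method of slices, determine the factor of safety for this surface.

FS = 1.42

Ordinary method of slices: FS = Σ[c'·Δl_i + (W_i cosα_i)·tanφ'] / Σ W_i sinα_i, with Δl_i = b_i / cosα_i.
Slice 1: Δl = 2.2/cos(-6.3°) = 2.213 m; N'_1 = 64·cos(-6.3°) = 63.6; c'Δl = 0.66; W sinα = -7.0
Slice 2: Δl = 1.8/cos6.7° = 1.812 m; N'_2 = 133·cos6.7° = 132.1; c'Δl = 0.54; W sinα = 15.5
Slice 3: Δl = 1.9/cos19.0° = 2.009 m; N'_3 = 157·cos19.0° = 148.4; c'Δl = 0.60; W sinα = 51.1
Slice 4: Δl = 2.0/cos33.1° = 2.387 m; N'_4 = 126·cos33.1° = 105.6; c'Δl = 0.72; W sinα = 68.8
Slice 5: Δl = 1.9/cos50.1° = 2.962 m; N'_5 = 53·cos50.1° = 34.0; c'Δl = 0.89; W sinα = 40.7
Σc'Δl = 3.4 kN/m; ΣN' = 483.7 kN/m; ΣW sinα = 169.1 kN/m
Resisting = 3.4 + 483.7·tan26.0° = 3.4 + 235.9 = 239.3 kN/m
FS = 239.3 / 169.1 = 1.416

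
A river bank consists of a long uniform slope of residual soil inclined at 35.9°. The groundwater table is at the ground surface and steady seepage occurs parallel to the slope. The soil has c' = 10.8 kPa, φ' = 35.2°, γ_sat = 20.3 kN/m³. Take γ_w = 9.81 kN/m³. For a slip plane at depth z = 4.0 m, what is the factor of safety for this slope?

With seepage parallel to the slope and the water table at the surface, the effective normal stress on the slip plane uses the buoyant unit weight γ' = γ_sat − γ_w while the driving shear stress uses γ_sat:
FS = [c' + γ' z cos²β tanφ'] / [γ_sat z sinβ cosβ]
γ' = 20.3 − 9.81 = 10.49 kN/m³
Numerator = 10.8 + 10.49·4.0·cos²35.9°·tan35.2° = 10.8 + 10.49·4.0·0.6562·0.7054 = 30.222 kPa
Denominator = 20.3·4.0·sin35.9°·cos35.9° = 20.3·4.0·0.5864·0.8100 = 38.569 kPa
FS = 30.222 / 38.569 = 0.784

FS = 0.78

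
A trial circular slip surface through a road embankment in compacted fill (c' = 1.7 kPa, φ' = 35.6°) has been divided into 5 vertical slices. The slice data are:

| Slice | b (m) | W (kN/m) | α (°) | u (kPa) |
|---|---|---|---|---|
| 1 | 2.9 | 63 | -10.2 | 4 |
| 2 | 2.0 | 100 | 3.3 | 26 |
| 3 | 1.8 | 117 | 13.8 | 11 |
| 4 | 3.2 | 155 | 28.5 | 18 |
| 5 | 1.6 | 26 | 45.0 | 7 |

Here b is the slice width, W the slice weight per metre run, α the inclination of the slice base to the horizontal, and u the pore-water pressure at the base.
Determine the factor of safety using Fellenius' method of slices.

FS = 1.84

Ordinary method of slices: FS = Σ[c'·Δl_i + (W_i cosα_i − u_i·Δl_i)·tanφ'] / Σ W_i sinα_i, with Δl_i = b_i / cosα_i.
Slice 1: Δl = 2.9/cos(-10.2°) = 2.947 m; N'_1 = 63·cos(-10.2°) − 4·2.947 = 50.2; c'Δl = 5.01; W sinα = -11.2
Slice 2: Δl = 2.0/cos3.3° = 2.003 m; N'_2 = 100·cos3.3° − 26·2.003 = 47.7; c'Δl = 3.41; W sinα = 5.8
Slice 3: Δl = 1.8/cos13.8° = 1.854 m; N'_3 = 117·cos13.8° − 11·1.854 = 93.2; c'Δl = 3.15; W sinα = 27.9
Slice 4: Δl = 3.2/cos28.5° = 3.641 m; N'_4 = 155·cos28.5° − 18·3.641 = 70.7; c'Δl = 6.19; W sinα = 74.0
Slice 5: Δl = 1.6/cos45.0° = 2.263 m; N'_5 = 26·cos45.0° − 7·2.263 = 2.5; c'Δl = 3.85; W sinα = 18.4
Σc'Δl = 21.6 kN/m; ΣN' = 264.4 kN/m; ΣW sinα = 114.9 kN/m
Resisting = 21.6 + 264.4·tan35.6° = 21.6 + 189.3 = 210.9 kN/m
FS = 210.9 / 114.9 = 1.836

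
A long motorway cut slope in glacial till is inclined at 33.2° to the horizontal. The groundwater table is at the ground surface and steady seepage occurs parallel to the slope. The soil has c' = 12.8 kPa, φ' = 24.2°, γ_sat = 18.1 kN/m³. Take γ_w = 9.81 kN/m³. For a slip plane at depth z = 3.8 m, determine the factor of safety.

FS = 0.72

With seepage parallel to the slope and the water table at the surface, the effective normal stress on the slip plane uses the buoyant unit weight γ' = γ_sat − γ_w while the driving shear stress uses γ_sat:
FS = [c' + γ' z cos²β tanφ'] / [γ_sat z sinβ cosβ]
γ' = 18.1 − 9.81 = 8.29 kN/m³
Numerator = 12.8 + 8.29·3.8·cos²33.2°·tan24.2° = 12.8 + 8.29·3.8·0.7002·0.4494 = 22.713 kPa
Denominator = 18.1·3.8·sin33.2°·cos33.2° = 18.1·3.8·0.5476·0.8368 = 31.514 kPa
FS = 22.713 / 31.514 = 0.721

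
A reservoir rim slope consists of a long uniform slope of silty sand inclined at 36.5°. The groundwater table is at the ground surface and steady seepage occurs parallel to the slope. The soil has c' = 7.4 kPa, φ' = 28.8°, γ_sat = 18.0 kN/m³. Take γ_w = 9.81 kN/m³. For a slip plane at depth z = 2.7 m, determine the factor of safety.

With seepage parallel to the slope and the water table at the surface, the effective normal stress on the slip plane uses the buoyant unit weight γ' = γ_sat − γ_w while the driving shear stress uses γ_sat:
FS = [c' + γ' z cos²β tanφ'] / [γ_sat z sinβ cosβ]
γ' = 18.0 − 9.81 = 8.19 kN/m³
Numerator = 7.4 + 8.19·2.7·cos²36.5°·tan28.8° = 7.4 + 8.19·2.7·0.6462·0.5498 = 15.256 kPa
Denominator = 18.0·2.7·sin36.5°·cos36.5° = 18.0·2.7·0.5948·0.8039 = 23.238 kPa
FS = 15.256 / 23.238 = 0.656

FS = 0.66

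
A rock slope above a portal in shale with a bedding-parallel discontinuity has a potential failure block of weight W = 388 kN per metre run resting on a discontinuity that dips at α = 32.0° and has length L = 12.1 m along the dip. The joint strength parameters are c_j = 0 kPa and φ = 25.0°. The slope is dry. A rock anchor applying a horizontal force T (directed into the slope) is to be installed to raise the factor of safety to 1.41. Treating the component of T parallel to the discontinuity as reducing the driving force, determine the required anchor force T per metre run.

T = 95 kN/m

Resolving forces along and normal to the sliding plane, with the horizontal anchor force T adding T·sinα to the effective normal force and T·cosα acting up the plane against the driving force:
FS = [c_jL + (W cosα + T sinα) tanφ] / [W sinα − T cosα]
Without the anchor: N' = 329.0 kN/m, driving T_d = 205.6 kN/m, resisting R = 0·12.1 + 329.0·tan25.0° = 153.4 kN/m, FS = 0.75.
Setting FS = 1.41 and solving for T:
1.41·(205.6 − T cos32.0°) = 153.4 + T sin32.0°·tan25.0°
T·(sin32.0°·tan25.0° + 1.41·cos32.0°) = 1.41·205.6 − 153.4
T·(0.5299·0.4663 + 1.41·0.8480) = 289.9 − 153.4 = 136.5
T·1.4429 = 136.5
T = 94.6 kN/m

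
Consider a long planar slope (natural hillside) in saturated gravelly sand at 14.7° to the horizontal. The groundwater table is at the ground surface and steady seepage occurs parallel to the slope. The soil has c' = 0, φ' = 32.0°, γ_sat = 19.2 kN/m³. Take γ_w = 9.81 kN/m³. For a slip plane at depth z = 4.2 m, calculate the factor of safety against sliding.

With seepage parallel to the slope and the water table at the surface, the effective normal stress on the slip plane uses the buoyant unit weight γ' = γ_sat − γ_w while the driving shear stress uses γ_sat:
FS = [c' + γ' z cos²β tanφ'] / [γ_sat z sinβ cosβ]
(For c' = 0 this reduces to FS = (γ'/γ_sat)·tanφ'/tanβ.)
γ' = 19.2 − 9.81 = 9.39 kN/m³
Numerator = 0.0 + 9.39·4.2·cos²14.7°·tan32.0° = 0.0 + 9.39·4.2·0.9356·0.6249 = 23.057 kPa
Denominator = 19.2·4.2·sin14.7°·cos14.7° = 19.2·4.2·0.2538·0.9673 = 19.793 kPa
FS = 23.057 / 19.793 = 1.165

FS = 1.16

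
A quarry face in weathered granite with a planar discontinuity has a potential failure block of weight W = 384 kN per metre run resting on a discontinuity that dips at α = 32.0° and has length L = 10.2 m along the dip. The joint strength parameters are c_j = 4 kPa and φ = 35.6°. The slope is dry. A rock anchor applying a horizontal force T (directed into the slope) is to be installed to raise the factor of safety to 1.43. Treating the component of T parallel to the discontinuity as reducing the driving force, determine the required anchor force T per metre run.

Resolving forces along and normal to the sliding plane, with the horizontal anchor force T adding T·sinα to the effective normal force and T·cosα acting up the plane against the driving force:
FS = [c_jL + (W cosα + T sinα) tanφ] / [W sinα − T cosα]
Without the anchor: N' = 325.7 kN/m, driving T_d = 203.5 kN/m, resisting R = 4·10.2 + 325.7·tan35.6° = 273.9 kN/m, FS = 1.35.
Setting FS = 1.43 and solving for T:
1.43·(203.5 − T cos32.0°) = 273.9 + T sin32.0°·tan35.6°
T·(sin32.0°·tan35.6° + 1.43·cos32.0°) = 1.43·203.5 − 273.9
T·(0.5299·0.7159 + 1.43·0.8480) = 291.0 − 273.9 = 17.0
T·1.5921 = 17.0
T = 10.7 kN/m

T = 11 kN/m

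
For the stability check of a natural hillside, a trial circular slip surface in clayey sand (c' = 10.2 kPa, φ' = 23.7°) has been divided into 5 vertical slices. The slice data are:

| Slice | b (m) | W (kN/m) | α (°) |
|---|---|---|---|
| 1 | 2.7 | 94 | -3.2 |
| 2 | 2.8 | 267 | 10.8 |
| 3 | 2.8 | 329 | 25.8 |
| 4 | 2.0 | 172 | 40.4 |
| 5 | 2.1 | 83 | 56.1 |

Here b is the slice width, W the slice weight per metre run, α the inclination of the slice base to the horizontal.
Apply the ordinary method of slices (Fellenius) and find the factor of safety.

Ordinary method of slices: FS = Σ[c'·Δl_i + (W_i cosα_i)·tanφ'] / Σ W_i sinα_i, with Δl_i = b_i / cosα_i.
Slice 1: Δl = 2.7/cos(-3.2°) = 2.704 m; N'_1 = 94·cos(-3.2°) = 93.9; c'Δl = 27.58; W sinα = -5.2
Slice 2: Δl = 2.8/cos10.8° = 2.850 m; N'_2 = 267·cos10.8° = 262.3; c'Δl = 29.07; W sinα = 50.0
Slice 3: Δl = 2.8/cos25.8° = 3.110 m; N'_3 = 329·cos25.8° = 296.2; c'Δl = 31.72; W sinα = 143.2
Slice 4: Δl = 2.0/cos40.4° = 2.626 m; N'_4 = 172·cos40.4° = 131.0; c'Δl = 26.79; W sinα = 111.5
Slice 5: Δl = 2.1/cos56.1° = 3.765 m; N'_5 = 83·cos56.1° = 46.3; c'Δl = 38.40; W sinα = 68.9
Σc'Δl = 153.6 kN/m; ΣN' = 829.6 kN/m; ΣW sinα = 368.3 kN/m
Resisting = 153.6 + 829.6·tan23.7° = 153.6 + 364.2 = 517.7 kN/m
FS = 517.7 / 368.3 = 1.406

FS = 1.41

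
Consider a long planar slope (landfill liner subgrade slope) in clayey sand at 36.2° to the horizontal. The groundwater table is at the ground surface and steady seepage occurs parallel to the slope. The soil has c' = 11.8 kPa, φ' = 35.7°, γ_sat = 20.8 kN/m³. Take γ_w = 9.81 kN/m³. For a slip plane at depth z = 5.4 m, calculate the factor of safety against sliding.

With seepage parallel to the slope and the water table at the surface, the effective normal stress on the slip plane uses the buoyant unit weight γ' = γ_sat − γ_w while the driving shear stress uses γ_sat:
FS = [c' + γ' z cos²β tanφ'] / [γ_sat z sinβ cosβ]
γ' = 20.8 − 9.81 = 10.99 kN/m³
Numerator = 11.8 + 10.99·5.4·cos²36.2°·tan35.7° = 11.8 + 10.99·5.4·0.6512·0.7186 = 39.569 kPa
Denominator = 20.8·5.4·sin36.2°·cos36.2° = 20.8·5.4·0.5906·0.8070 = 53.531 kPa
FS = 39.569 / 53.531 = 0.739

FS = 0.74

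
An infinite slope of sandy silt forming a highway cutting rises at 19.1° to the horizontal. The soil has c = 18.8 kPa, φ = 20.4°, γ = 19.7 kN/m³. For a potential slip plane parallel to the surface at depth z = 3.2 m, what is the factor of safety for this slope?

FS = 2.04

For an infinite slope with a slip plane parallel to the surface (no pore pressure): FS = [c + γz cos²β tanφ] / [γz sinβ cosβ].
γz = 19.7·3.2 = 63.04 kN/m²
Numerator = 18.8 + 63.04·cos²19.1°·tan20.4° = 18.8 + 63.04·0.8929·0.3719 = 39.734 kPa
Denominator = 63.04·sin19.1°·cos19.1° = 63.04·0.3272·0.9449 = 19.492 kPa
FS = 39.734 / 19.492 = 2.038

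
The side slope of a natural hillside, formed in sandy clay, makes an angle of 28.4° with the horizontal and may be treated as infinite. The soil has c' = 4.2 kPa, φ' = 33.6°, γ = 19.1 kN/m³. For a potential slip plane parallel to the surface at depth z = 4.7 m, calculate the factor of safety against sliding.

For an infinite slope with a slip plane parallel to the surface (no pore pressure): FS = [c' + γz cos²β tanφ'] / [γz sinβ cosβ].
γz = 19.1·4.7 = 89.77 kN/m²
Numerator = 4.2 + 89.77·cos²28.4°·tan33.6° = 4.2 + 89.77·0.7738·0.6644 = 50.351 kPa
Denominator = 89.77·sin28.4°·cos28.4° = 89.77·0.4756·0.8796 = 37.558 kPa
FS = 50.351 / 37.558 = 1.341

FS = 1.34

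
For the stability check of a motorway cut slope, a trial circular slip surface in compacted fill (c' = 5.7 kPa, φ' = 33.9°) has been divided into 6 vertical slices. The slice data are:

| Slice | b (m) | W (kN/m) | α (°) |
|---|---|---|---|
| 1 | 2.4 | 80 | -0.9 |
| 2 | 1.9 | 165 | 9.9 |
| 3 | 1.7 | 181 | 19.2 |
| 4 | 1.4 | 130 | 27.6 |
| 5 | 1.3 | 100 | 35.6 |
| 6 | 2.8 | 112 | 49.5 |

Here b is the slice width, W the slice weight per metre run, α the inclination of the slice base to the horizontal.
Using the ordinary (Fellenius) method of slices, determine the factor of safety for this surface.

Ordinary method of slices: FS = Σ[c'·Δl_i + (W_i cosα_i)·tanφ'] / Σ W_i sinα_i, with Δl_i = b_i / cosα_i.
Slice 1: Δl = 2.4/cos(-0.9°) = 2.400 m; N'_1 = 80·cos(-0.9°) = 80.0; c'Δl = 13.68; W sinα = -1.3
Slice 2: Δl = 1.9/cos9.9° = 1.929 m; N'_2 = 165·cos9.9° = 162.5; c'Δl = 10.99; W sinα = 28.4
Slice 3: Δl = 1.7/cos19.2° = 1.800 m; N'_3 = 181·cos19.2° = 170.9; c'Δl = 10.26; W sinα = 59.5
Slice 4: Δl = 1.4/cos27.6° = 1.580 m; N'_4 = 130·cos27.6° = 115.2; c'Δl = 9.00; W sinα = 60.2
Slice 5: Δl = 1.3/cos35.6° = 1.599 m; N'_5 = 100·cos35.6° = 81.3; c'Δl = 9.11; W sinα = 58.2
Slice 6: Δl = 2.8/cos49.5° = 4.311 m; N'_6 = 112·cos49.5° = 72.7; c'Δl = 24.57; W sinα = 85.2
Σc'Δl = 77.6 kN/m; ΣN' = 682.7 kN/m; ΣW sinα = 290.2 kN/m
Resisting = 77.6 + 682.7·tan33.9° = 77.6 + 458.8 = 536.4 kN/m
FS = 536.4 / 290.2 = 1.848

FS = 1.85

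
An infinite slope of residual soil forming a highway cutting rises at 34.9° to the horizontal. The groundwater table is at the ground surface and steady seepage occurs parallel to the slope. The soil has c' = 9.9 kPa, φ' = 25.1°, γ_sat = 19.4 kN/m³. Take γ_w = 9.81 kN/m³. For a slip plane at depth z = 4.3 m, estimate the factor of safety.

FS = 0.58

With seepage parallel to the slope and the water table at the surface, the effective normal stress on the slip plane uses the buoyant unit weight γ' = γ_sat − γ_w while the driving shear stress uses γ_sat:
FS = [c' + γ' z cos²β tanφ'] / [γ_sat z sinβ cosβ]
γ' = 19.4 − 9.81 = 9.59 kN/m³
Numerator = 9.9 + 9.59·4.3·cos²34.9°·tan25.1° = 9.9 + 9.59·4.3·0.6726·0.4684 = 22.893 kPa
Denominator = 19.4·4.3·sin34.9°·cos34.9° = 19.4·4.3·0.5721·0.8202 = 39.145 kPa
FS = 22.893 / 39.145 = 0.585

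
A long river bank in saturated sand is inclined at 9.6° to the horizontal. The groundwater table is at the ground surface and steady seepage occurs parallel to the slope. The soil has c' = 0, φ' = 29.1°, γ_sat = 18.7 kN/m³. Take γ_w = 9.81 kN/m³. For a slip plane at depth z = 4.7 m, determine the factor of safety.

With seepage parallel to the slope and the water table at the surface, the effective normal stress on the slip plane uses the buoyant unit weight γ' = γ_sat − γ_w while the driving shear stress uses γ_sat:
FS = [c' + γ' z cos²β tanφ'] / [γ_sat z sinβ cosβ]
(For c' = 0 this reduces to FS = (γ'/γ_sat)·tanφ'/tanβ.)
γ' = 18.7 − 9.81 = 8.89 kN/m³
Numerator = 0.0 + 8.89·4.7·cos²9.6°·tan29.1° = 0.0 + 8.89·4.7·0.9722·0.5566 = 22.609 kPa
Denominator = 18.7·4.7·sin9.6°·cos9.6° = 18.7·4.7·0.1668·0.9860 = 14.452 kPa
FS = 22.609 / 14.452 = 1.564

FS = 1.56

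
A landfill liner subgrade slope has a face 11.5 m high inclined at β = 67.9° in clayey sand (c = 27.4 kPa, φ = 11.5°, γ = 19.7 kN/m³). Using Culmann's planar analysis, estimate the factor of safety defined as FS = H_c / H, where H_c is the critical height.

FS = 0.98

H_c = (4c/γ) · sinβ cosφ / [1 − cos(β − φ)]
    = (4·27.4/19.7) · sin67.9°·cos11.5° / [1 − cos56.4°]
    = 5.563 · 0.9079 / 0.4466 = 11.31 m
FS = H_c / H = 11.31 / 11.5 = 0.983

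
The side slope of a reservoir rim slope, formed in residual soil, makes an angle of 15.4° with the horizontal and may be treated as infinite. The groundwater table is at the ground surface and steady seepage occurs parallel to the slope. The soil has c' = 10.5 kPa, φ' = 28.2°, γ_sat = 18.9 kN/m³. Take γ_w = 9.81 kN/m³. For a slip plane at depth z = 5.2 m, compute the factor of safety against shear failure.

FS = 1.35

With seepage parallel to the slope and the water table at the surface, the effective normal stress on the slip plane uses the buoyant unit weight γ' = γ_sat − γ_w while the driving shear stress uses γ_sat:
FS = [c' + γ' z cos²β tanφ'] / [γ_sat z sinβ cosβ]
γ' = 18.9 − 9.81 = 9.09 kN/m³
Numerator = 10.5 + 9.09·5.2·cos²15.4°·tan28.2° = 10.5 + 9.09·5.2·0.9295·0.5362 = 34.058 kPa
Denominator = 18.9·5.2·sin15.4°·cos15.4° = 18.9·5.2·0.2656·0.9641 = 25.162 kPa
FS = 34.058 / 25.162 = 1.354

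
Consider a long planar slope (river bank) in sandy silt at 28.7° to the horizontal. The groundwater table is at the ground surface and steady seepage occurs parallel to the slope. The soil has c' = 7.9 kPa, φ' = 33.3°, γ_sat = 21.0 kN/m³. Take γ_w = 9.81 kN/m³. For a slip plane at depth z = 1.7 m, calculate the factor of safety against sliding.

FS = 1.16

With seepage parallel to the slope and the water table at the surface, the effective normal stress on the slip plane uses the buoyant unit weight γ' = γ_sat − γ_w while the driving shear stress uses γ_sat:
FS = [c' + γ' z cos²β tanφ'] / [γ_sat z sinβ cosβ]
γ' = 21.0 − 9.81 = 11.19 kN/m³
Numerator = 7.9 + 11.19·1.7·cos²28.7°·tan33.3° = 7.9 + 11.19·1.7·0.7694·0.6569 = 17.514 kPa
Denominator = 21.0·1.7·sin28.7°·cos28.7° = 21.0·1.7·0.4802·0.8771 = 15.038 kPa
FS = 17.514 / 15.038 = 1.165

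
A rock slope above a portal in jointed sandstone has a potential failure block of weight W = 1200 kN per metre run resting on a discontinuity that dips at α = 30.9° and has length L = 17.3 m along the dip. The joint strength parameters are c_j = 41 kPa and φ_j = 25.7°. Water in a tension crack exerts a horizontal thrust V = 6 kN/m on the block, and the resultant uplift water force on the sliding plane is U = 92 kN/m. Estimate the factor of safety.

Resolving the block weight along and normal to the plane and applying the Mohr–Coulomb strength on the joint:
N' = W cosα − U − V sinα = 1200·cos30.9° − 92 − 6·sin30.9° = 934.6 kN/m
Driving force T = W sinα + V cosα = 1200·sin30.9° + 6·cos30.9° = 621.4 kN/m
Resisting force R = c_j·L + N'·tanφ_j = 41·17.3 + 934.6·tan25.7° = 709.3 + 449.8 = 1159.1 kN/m
FS = R / T = 1159.1 / 621.4 = 1.865

FS = 1.87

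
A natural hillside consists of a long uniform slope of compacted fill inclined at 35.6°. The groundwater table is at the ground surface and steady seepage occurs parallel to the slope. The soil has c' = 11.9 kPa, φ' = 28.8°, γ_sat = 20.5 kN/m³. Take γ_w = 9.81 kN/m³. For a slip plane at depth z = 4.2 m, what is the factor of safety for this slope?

FS = 0.69

With seepage parallel to the slope and the water table at the surface, the effective normal stress on the slip plane uses the buoyant unit weight γ' = γ_sat − γ_w while the driving shear stress uses γ_sat:
FS = [c' + γ' z cos²β tanφ'] / [γ_sat z sinβ cosβ]
γ' = 20.5 − 9.81 = 10.69 kN/m³
Numerator = 11.9 + 10.69·4.2·cos²35.6°·tan28.8° = 11.9 + 10.69·4.2·0.6611·0.5498 = 28.219 kPa
Denominator = 20.5·4.2·sin35.6°·cos35.6° = 20.5·4.2·0.5821·0.8131 = 40.753 kPa
FS = 28.219 / 40.753 = 0.692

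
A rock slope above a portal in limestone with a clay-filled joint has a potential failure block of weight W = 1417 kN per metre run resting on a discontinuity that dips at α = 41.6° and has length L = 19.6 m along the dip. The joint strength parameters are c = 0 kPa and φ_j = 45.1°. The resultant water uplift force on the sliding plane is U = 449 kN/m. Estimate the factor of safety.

FS = 0.65

Resolving the block weight along and normal to the plane and applying the Mohr–Coulomb strength on the joint:
N' = W cosα − U = 1417·cos41.6° − 449 = 610.6 kN/m
Driving force T = W sinα = 1417·sin41.6° = 940.8 kN/m
Resisting force R = c·L + N'·tanφ_j = 0·19.6 + 610.6·tan45.1° = 0.0 + 612.8 = 612.8 kN/m
FS = R / T = 612.8 / 940.8 = 0.651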